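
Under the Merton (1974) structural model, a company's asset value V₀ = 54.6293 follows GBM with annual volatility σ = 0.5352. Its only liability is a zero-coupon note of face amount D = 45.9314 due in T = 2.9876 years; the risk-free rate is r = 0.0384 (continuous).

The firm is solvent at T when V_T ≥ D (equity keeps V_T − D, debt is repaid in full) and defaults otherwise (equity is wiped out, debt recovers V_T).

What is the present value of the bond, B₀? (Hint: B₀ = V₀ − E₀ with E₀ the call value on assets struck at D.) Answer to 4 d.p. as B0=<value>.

d₁ = [ln(V₀/D) + (r + σ²/2)T] / (σ√T)
   = [ln(54.6293/45.9314) + (0.0384 + 0.5·0.5352²)·2.9876] / (0.5352·√2.9876)
   = [0.173421 + 0.542606] / 0.925076 = 0.774021
d₂ = d₁ − σ√T = 0.774021 − 0.925076 = -0.151055
N(d₁) = 0.780541,  N(d₂) = 0.439966,  e^(−rT) = 0.891612
E₀ = V₀·N(d₁) − D·e^(−rT)·N(d₂)
   = 54.6293·0.780541 − 45.9314·0.891612·0.439966 = 24.622460
B₀ = V₀ − E₀ = 54.6293 − 24.622460 = 30.006840

B0=30.0068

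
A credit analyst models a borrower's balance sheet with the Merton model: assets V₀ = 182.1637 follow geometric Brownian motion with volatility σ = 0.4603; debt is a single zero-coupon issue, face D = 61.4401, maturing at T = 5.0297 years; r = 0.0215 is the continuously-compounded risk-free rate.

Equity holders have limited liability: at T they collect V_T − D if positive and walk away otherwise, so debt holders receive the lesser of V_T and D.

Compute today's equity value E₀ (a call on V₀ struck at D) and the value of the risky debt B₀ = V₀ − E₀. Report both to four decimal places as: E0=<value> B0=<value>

d₁ = [ln(V₀/D) + (r + σ²/2)T] / (σ√T)
   = [ln(182.1637/61.4401) + (0.0215 + 0.5·0.4603²)·5.0297] / (0.4603·√5.0297)
   = [1.086843 + 0.640975] / 1.032314 = 1.673732
d₂ = d₁ − σ√T = 1.673732 − 1.032314 = 0.641418
N(d₁) = 0.952908,  N(d₂) = 0.739374,  e^(−rT) = 0.897503
E₀ = V₀·N(d₁) − D·e^(−rT)·N(d₂)
   = 182.1637·0.952908 − 61.4401·0.897503·0.739374 = 132.814227
B₀ = V₀ − E₀ = 182.1637 − 132.814227 = 49.349473

E0=132.8142 B0=49.3495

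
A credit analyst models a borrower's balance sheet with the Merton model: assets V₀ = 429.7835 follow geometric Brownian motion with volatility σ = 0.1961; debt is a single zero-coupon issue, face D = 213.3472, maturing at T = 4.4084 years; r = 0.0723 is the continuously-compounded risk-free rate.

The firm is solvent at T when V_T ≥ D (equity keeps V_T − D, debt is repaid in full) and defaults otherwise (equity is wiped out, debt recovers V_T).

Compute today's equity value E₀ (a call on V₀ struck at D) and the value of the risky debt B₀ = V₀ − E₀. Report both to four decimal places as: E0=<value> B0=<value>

d₁ = [ln(V₀/D) + (r + σ²/2)T] / (σ√T)
   = [ln(429.7835/213.3472) + (0.0723 + 0.5·0.1961²)·4.4084] / (0.1961·√4.4084)
   = [0.700361 + 0.403490] / 0.411735 = 2.680973
d₂ = d₁ − σ√T = 2.680973 − 0.411735 = 2.269237
N(d₁) = 0.996330,  N(d₂) = 0.988373,  e^(−rT) = 0.727074
E₀ = V₀·N(d₁) − D·e^(−rT)·N(d₂)
   = 429.7835·0.996330 − 213.3472·0.727074·0.988373 = 274.890419
B₀ = V₀ − E₀ = 429.7835 − 274.890419 = 154.893081

E0=274.8904 B0=154.8931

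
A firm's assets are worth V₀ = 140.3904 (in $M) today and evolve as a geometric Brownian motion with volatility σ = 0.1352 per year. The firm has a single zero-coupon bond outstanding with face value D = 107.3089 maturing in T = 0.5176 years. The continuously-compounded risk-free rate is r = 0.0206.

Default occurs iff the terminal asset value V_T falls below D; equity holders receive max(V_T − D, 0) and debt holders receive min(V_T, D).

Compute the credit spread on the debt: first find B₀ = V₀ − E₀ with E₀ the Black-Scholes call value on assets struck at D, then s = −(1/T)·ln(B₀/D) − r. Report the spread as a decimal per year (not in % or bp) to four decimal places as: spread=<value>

spread=0.0001

d₁ = [ln(V₀/D) + (r + σ²/2)T] / (σ√T)
   = [ln(140.3904/107.3089) + (0.0206 + 0.5·0.1352²)·0.5176] / (0.1352·√0.5176)
   = [0.268716 + 0.015393] / 0.097269 = 2.920860
d₂ = d₁ − σ√T = 2.920860 − 0.097269 = 2.823591
N(d₁) = 0.998255,  N(d₂) = 0.997626,  e^(−rT) = 0.989394
E₀ = V₀·N(d₁) − D·e^(−rT)·N(d₂)
   = 140.3904·0.998255 − 107.3089·0.989394·0.997626 = 34.226678
B₀ = V₀ − E₀ = 140.3904 − 34.226678 = 106.163722
spread = −(1/T)·ln(B₀/D) − r = −(1/0.5176)·ln(106.163722/107.3089) − 0.0206 = 0.00012864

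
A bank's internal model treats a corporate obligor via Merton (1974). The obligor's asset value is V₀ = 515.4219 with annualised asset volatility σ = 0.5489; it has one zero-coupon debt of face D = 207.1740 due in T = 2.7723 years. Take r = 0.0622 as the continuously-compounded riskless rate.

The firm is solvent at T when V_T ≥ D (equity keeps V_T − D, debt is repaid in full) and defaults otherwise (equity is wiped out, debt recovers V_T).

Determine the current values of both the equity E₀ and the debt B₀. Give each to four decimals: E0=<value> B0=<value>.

d₁ = [ln(V₀/D) + (r + σ²/2)T] / (σ√T)
   = [ln(515.4219/207.1740) + (0.0622 + 0.5·0.5489²)·2.7723] / (0.5489·√2.7723)
   = [0.911427 + 0.590072] / 0.913931 = 1.642902
d₂ = d₁ − σ√T = 1.642902 − 0.913931 = 0.728971
N(d₁) = 0.949798,  N(d₂) = 0.766990,  e^(−rT) = 0.841611
E₀ = V₀·N(d₁) − D·e^(−rT)·N(d₂)
   = 515.4219·0.949798 − 207.1740·0.841611·0.766990 = 355.814480
B₀ = V₀ − E₀ = 515.4219 − 355.814480 = 159.607420

E0=355.8145 B0=159.6074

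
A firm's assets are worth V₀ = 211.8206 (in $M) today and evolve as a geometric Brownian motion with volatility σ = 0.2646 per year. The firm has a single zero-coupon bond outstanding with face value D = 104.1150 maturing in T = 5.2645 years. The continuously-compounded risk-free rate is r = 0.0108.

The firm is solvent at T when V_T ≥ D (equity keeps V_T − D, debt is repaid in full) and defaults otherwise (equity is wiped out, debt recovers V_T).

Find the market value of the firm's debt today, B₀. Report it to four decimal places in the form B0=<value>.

d₁ = [ln(V₀/D) + (r + σ²/2)T] / (σ√T)
   = [ln(211.8206/104.1150) + (0.0108 + 0.5·0.2646²)·5.2645] / (0.2646·√5.2645)
   = [0.710244 + 0.241149] / 0.607111 = 1.567080
d₂ = d₁ − σ√T = 1.567080 − 0.607111 = 0.959969
N(d₁) = 0.941452,  N(d₂) = 0.831465,  e^(−rT) = 0.944730
E₀ = V₀·N(d₁) − D·e^(−rT)·N(d₂)
   = 211.8206·0.941452 − 104.1150·0.944730·0.831465 = 117.635653
B₀ = V₀ − E₀ = 211.8206 − 117.635653 = 94.184947

B0=94.1849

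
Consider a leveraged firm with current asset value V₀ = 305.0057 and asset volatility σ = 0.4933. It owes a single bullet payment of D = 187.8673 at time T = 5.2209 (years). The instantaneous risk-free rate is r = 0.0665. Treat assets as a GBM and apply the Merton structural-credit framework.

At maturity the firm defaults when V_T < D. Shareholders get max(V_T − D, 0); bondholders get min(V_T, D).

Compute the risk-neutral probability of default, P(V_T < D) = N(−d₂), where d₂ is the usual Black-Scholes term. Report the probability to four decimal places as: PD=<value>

PD=0.4308

d₁ = [ln(V₀/D) + (r + σ²/2)T] / (σ√T)
   = [ln(305.0057/187.8673) + (0.0665 + 0.5·0.4933²)·5.2209] / (0.4933·√5.2209)
   = [0.484595 + 0.982430] / 1.127155 = 1.301528
d₂ = d₁ − σ√T = 1.301528 − 1.127155 = 0.174372
risk-neutral PD = N(−d₂) = N(-0.174372) = 0.430786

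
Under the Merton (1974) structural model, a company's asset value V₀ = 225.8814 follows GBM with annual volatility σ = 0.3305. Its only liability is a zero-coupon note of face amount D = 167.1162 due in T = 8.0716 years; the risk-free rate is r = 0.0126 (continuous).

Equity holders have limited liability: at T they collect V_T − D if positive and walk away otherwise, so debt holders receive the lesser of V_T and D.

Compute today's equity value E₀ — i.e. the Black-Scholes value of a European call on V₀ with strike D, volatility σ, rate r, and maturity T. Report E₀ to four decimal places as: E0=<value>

E0=111.1740

d₁ = [ln(V₀/D) + (r + σ²/2)T] / (σ√T)
   = [ln(225.8814/167.1162) + (0.0126 + 0.5·0.3305²)·8.0716] / (0.3305·√8.0716)
   = [0.301321 + 0.542534] / 0.938969 = 0.898703
d₂ = d₁ − σ√T = 0.898703 − 0.938969 = -0.040266
N(d₁) = 0.815595,  N(d₂) = 0.483941,  e^(−rT) = 0.903299
E₀ = V₀·N(d₁) − D·e^(−rT)·N(d₂)
   = 225.8814·0.815595 − 167.1162·0.903299·0.483941 = 111.174004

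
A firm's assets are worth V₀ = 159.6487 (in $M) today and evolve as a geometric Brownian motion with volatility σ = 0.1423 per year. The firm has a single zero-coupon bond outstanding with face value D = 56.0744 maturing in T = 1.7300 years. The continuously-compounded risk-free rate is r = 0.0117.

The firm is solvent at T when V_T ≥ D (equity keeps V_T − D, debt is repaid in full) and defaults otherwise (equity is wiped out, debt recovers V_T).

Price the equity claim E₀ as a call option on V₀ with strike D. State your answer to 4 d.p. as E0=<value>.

E0=104.6979

d₁ = [ln(V₀/D) + (r + σ²/2)T] / (σ√T)
   = [ln(159.6487/56.0744) + (0.0117 + 0.5·0.1423²)·1.7300] / (0.1423·√1.7300)
   = [1.046296 + 0.037757] / 0.187166 = 5.791920
d₂ = d₁ − σ√T = 5.791920 − 0.187166 = 5.604754
N(d₁) = 1.000000,  N(d₂) = 1.000000,  e^(−rT) = 0.979962
E₀ = V₀·N(d₁) − D·e^(−rT)·N(d₂)
   = 159.6487·1.000000 − 56.0744·0.979962·1.000000 = 104.697892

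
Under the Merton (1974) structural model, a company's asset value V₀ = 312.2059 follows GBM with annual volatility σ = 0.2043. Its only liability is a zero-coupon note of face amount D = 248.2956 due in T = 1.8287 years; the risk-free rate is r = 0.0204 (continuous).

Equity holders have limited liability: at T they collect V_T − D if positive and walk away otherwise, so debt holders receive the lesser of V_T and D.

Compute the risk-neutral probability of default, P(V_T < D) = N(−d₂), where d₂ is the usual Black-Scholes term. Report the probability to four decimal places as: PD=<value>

PD=0.2044

d₁ = [ln(V₀/D) + (r + σ²/2)T] / (σ√T)
   = [ln(312.2059/248.2956) + (0.0204 + 0.5·0.2043²)·1.8287] / (0.2043·√1.8287)
   = [0.229043 + 0.075469] / 0.276274 = 1.102211
d₂ = d₁ − σ√T = 1.102211 − 0.276274 = 0.825937
risk-neutral PD = N(−d₂) = N(-0.825937) = 0.204420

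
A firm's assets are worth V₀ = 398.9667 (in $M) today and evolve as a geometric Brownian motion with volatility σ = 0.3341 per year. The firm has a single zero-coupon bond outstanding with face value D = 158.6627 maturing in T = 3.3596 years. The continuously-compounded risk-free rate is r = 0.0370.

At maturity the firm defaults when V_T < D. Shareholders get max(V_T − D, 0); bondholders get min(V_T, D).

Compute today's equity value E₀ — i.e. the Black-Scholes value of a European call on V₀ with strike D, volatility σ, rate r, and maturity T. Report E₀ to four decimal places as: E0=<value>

E0=261.3523

d₁ = [ln(V₀/D) + (r + σ²/2)T] / (σ√T)
   = [ln(398.9667/158.6627) + (0.0370 + 0.5·0.3341²)·3.3596] / (0.3341·√3.3596)
   = [0.922097 + 0.311809] / 0.612379 = 2.014940
d₂ = d₁ − σ√T = 2.014940 − 0.612379 = 1.402561
N(d₁) = 0.978045,  N(d₂) = 0.919626,  e^(−rT) = 0.883110
E₀ = V₀·N(d₁) − D·e^(−rT)·N(d₂)
   = 398.9667·0.978045 − 158.6627·0.883110·0.919626 = 261.352260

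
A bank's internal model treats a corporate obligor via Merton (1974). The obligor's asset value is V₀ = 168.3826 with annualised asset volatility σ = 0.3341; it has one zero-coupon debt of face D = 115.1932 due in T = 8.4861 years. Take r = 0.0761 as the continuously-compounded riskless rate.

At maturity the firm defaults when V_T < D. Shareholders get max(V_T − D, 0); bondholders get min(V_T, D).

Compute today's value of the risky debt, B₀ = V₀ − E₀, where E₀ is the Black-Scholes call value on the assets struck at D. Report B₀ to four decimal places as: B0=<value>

B0=53.5544

d₁ = [ln(V₀/D) + (r + σ²/2)T] / (σ√T)
   = [ln(168.3826/115.1932) + (0.0761 + 0.5·0.3341²)·8.4861] / (0.3341·√8.4861)
   = [0.379628 + 1.119413] / 0.973264 = 1.540221
d₂ = d₁ − σ√T = 1.540221 − 0.973264 = 0.566957
N(d₁) = 0.938247,  N(d₂) = 0.714628,  e^(−rT) = 0.524247
E₀ = V₀·N(d₁) − D·e^(−rT)·N(d₂)
   = 168.3826·0.938247 − 115.1932·0.524247·0.714628 = 114.828236
B₀ = V₀ − E₀ = 168.3826 − 114.828236 = 53.554364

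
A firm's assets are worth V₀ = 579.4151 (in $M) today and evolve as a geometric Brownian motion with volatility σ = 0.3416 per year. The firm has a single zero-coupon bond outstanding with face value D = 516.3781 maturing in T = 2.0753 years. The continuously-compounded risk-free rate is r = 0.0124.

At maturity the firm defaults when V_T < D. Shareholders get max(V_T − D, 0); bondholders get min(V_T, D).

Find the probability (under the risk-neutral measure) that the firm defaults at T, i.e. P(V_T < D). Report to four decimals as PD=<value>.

d₁ = [ln(V₀/D) + (r + σ²/2)T] / (σ√T)
   = [ln(579.4151/516.3781) + (0.0124 + 0.5·0.3416²)·2.0753] / (0.3416·√2.0753)
   = [0.115180 + 0.146818] / 0.492106 = 0.532401
d₂ = d₁ − σ√T = 0.532401 − 0.492106 = 0.040296
risk-neutral PD = N(−d₂) = N(-0.040296) = 0.483929

PD=0.4839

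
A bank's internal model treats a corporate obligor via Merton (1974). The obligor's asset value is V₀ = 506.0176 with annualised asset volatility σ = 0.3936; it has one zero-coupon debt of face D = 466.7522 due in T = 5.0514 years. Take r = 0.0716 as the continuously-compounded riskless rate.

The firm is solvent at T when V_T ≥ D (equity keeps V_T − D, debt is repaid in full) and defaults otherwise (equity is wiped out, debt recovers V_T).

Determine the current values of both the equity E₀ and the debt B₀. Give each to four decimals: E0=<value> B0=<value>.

d₁ = [ln(V₀/D) + (r + σ²/2)T] / (σ√T)
   = [ln(506.0176/466.7522) + (0.0716 + 0.5·0.3936²)·5.0514] / (0.3936·√5.0514)
   = [0.080773 + 0.752964] / 0.884629 = 0.942471
d₂ = d₁ − σ√T = 0.942471 − 0.884629 = 0.057843
N(d₁) = 0.827024,  N(d₂) = 0.523063,  e^(−rT) = 0.696505
E₀ = V₀·N(d₁) − D·e^(−rT)·N(d₂)
   = 506.0176·0.827024 − 466.7522·0.696505·0.523063 = 248.443535
B₀ = V₀ − E₀ = 506.0176 − 248.443535 = 257.574065

E0=248.4435 B0=257.5741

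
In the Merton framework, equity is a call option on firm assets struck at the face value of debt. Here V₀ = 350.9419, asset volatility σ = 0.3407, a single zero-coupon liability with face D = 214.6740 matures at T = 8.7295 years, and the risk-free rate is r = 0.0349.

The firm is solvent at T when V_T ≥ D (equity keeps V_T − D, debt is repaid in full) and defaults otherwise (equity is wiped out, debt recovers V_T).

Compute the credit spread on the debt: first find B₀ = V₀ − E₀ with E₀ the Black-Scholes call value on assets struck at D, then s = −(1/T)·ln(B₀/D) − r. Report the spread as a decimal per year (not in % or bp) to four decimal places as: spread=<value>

d₁ = [ln(V₀/D) + (r + σ²/2)T] / (σ√T)
   = [ln(350.9419/214.6740) + (0.0349 + 0.5·0.3407²)·8.7295] / (0.3407·√8.7295)
   = [0.491500 + 0.811304] / 1.006623 = 1.294233
d₂ = d₁ − σ√T = 1.294233 − 1.006623 = 0.287610
N(d₁) = 0.902208,  N(d₂) = 0.613177,  e^(−rT) = 0.737374
E₀ = V₀·N(d₁) − D·e^(−rT)·N(d₂)
   = 350.9419·0.902208 − 214.6740·0.737374·0.613177 = 219.559444
B₀ = V₀ − E₀ = 350.9419 − 219.559444 = 131.382456
spread = −(1/T)·ln(B₀/D) − r = −(1/8.7295)·ln(131.382456/214.6740) − 0.0349 = 0.02134698

spread=0.0213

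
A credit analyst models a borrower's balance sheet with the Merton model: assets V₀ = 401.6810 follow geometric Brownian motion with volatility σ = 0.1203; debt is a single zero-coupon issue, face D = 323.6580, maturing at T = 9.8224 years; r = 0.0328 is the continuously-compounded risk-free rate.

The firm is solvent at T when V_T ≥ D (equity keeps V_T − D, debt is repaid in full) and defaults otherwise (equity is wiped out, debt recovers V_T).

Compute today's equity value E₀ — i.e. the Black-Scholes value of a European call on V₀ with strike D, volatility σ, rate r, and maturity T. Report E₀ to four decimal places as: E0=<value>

d₁ = [ln(V₀/D) + (r + σ²/2)T] / (σ√T)
   = [ln(401.6810/323.6580) + (0.0328 + 0.5·0.1203²)·9.8224] / (0.1203·√9.8224)
   = [0.215971 + 0.393250] / 0.377029 = 1.615847
d₂ = d₁ − σ√T = 1.615847 − 0.377029 = 1.238819
N(d₁) = 0.946936,  N(d₂) = 0.892294,  e^(−rT) = 0.724572
E₀ = V₀·N(d₁) − D·e^(−rT)·N(d₂)
   = 401.6810·0.946936 − 323.6580·0.724572·0.892294 = 171.111525

E0=171.1115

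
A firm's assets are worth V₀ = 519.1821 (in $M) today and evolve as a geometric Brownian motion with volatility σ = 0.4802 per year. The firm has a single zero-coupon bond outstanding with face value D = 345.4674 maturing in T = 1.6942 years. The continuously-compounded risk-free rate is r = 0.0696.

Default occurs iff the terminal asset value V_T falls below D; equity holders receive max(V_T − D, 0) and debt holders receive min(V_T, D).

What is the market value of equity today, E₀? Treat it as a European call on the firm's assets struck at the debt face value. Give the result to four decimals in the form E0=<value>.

d₁ = [ln(V₀/D) + (r + σ²/2)T] / (σ√T)
   = [ln(519.1821/345.4674) + (0.0696 + 0.5·0.4802²)·1.6942] / (0.4802·√1.6942)
   = [0.407356 + 0.313251] / 0.625035 = 1.152907
d₂ = d₁ − σ√T = 1.152907 − 0.625035 = 0.527871
N(d₁) = 0.875526,  N(d₂) = 0.701206,  e^(−rT) = 0.888770
E₀ = V₀·N(d₁) − D·e^(−rT)·N(d₂)
   = 519.1821·0.875526 − 345.4674·0.888770·0.701206 = 239.258198

E0=239.2582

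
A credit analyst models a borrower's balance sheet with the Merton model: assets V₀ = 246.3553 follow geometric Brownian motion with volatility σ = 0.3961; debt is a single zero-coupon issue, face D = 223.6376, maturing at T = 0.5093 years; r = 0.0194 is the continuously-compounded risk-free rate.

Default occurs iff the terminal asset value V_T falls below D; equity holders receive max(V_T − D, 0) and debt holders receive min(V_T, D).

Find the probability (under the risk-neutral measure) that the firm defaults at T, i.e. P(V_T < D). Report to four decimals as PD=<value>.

PD=0.4068

d₁ = [ln(V₀/D) + (r + σ²/2)T] / (σ√T)
   = [ln(246.3553/223.6376) + (0.0194 + 0.5·0.3961²)·0.5093] / (0.3961·√0.5093)
   = [0.096748 + 0.049834] / 0.282678 = 0.518547
d₂ = d₁ − σ√T = 0.518547 − 0.282678 = 0.235869
risk-neutral PD = N(−d₂) = N(-0.235869) = 0.406767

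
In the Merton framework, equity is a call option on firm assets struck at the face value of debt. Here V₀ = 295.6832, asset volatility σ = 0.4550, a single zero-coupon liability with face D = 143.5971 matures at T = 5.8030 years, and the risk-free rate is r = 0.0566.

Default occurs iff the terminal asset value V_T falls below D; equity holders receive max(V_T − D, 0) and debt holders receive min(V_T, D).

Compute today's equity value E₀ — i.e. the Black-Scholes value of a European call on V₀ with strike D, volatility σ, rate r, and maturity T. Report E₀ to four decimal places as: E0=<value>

d₁ = [ln(V₀/D) + (r + σ²/2)T] / (σ√T)
   = [ln(295.6832/143.5971) + (0.0566 + 0.5·0.4550²)·5.8030] / (0.4550·√5.8030)
   = [0.722277 + 0.929133] / 1.096068 = 1.506667
d₂ = d₁ − σ√T = 1.506667 − 1.096068 = 0.410598
N(d₁) = 0.934052,  N(d₂) = 0.659316,  e^(−rT) = 0.720039
E₀ = V₀·N(d₁) − D·e^(−rT)·N(d₂)
   = 295.6832·0.934052 − 143.5971·0.720039·0.659316 = 208.013102

E0=208.0131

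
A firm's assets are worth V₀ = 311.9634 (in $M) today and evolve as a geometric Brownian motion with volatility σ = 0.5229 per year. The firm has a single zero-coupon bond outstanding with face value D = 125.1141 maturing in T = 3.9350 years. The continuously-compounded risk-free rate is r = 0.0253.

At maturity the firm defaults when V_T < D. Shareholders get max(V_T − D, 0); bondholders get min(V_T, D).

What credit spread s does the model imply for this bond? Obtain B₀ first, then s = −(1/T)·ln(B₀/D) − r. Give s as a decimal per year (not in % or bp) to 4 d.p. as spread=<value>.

d₁ = [ln(V₀/D) + (r + σ²/2)T] / (σ√T)
   = [ln(311.9634/125.1141) + (0.0253 + 0.5·0.5229²)·3.9350] / (0.5229·√3.9350)
   = [0.913660 + 0.637518] / 1.037268 = 1.495445
d₂ = d₁ − σ√T = 1.495445 − 1.037268 = 0.458177
N(d₁) = 0.932601,  N(d₂) = 0.676587,  e^(−rT) = 0.905240
E₀ = V₀·N(d₁) − D·e^(−rT)·N(d₂)
   = 311.9634·0.932601 − 125.1141·0.905240·0.676587 = 214.308227
B₀ = V₀ − E₀ = 311.9634 − 214.308227 = 97.655173
spread = −(1/T)·ln(B₀/D) − r = −(1/3.9350)·ln(97.655173/125.1141) − 0.0253 = 0.03766912

spread=0.0377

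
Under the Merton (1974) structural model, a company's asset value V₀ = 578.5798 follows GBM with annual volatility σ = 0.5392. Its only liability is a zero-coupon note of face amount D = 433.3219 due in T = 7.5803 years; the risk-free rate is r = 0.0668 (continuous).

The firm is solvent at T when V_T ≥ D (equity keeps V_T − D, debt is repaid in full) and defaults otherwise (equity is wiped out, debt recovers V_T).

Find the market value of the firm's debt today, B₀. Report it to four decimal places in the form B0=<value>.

d₁ = [ln(V₀/D) + (r + σ²/2)T] / (σ√T)
   = [ln(578.5798/433.3219) + (0.0668 + 0.5·0.5392²)·7.5803] / (0.5392·√7.5803)
   = [0.289096 + 1.608300] / 1.484544 = 1.278100
d₂ = d₁ − σ√T = 1.278100 − 1.484544 = -0.206444
N(d₁) = 0.899393,  N(d₂) = 0.418222,  e^(−rT) = 0.602683
E₀ = V₀·N(d₁) − D·e^(−rT)·N(d₂)
   = 578.5798·0.899393 − 433.3219·0.602683·0.418222 = 411.149497
B₀ = V₀ − E₀ = 578.5798 − 411.149497 = 167.430303

B0=167.4303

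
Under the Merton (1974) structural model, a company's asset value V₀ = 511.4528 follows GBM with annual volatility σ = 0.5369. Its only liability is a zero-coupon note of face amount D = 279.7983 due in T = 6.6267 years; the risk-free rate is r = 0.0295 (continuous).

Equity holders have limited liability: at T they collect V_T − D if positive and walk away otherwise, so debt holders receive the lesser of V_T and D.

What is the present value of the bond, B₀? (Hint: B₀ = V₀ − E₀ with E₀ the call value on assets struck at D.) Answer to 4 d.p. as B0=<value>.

B0=156.9772

d₁ = [ln(V₀/D) + (r + σ²/2)T] / (σ√T)
   = [ln(511.4528/279.7983) + (0.0295 + 0.5·0.5369²)·6.6267] / (0.5369·√6.6267)
   = [0.603186 + 1.150599] / 1.382108 = 1.268921
d₂ = d₁ − σ√T = 1.268921 − 1.382108 = -0.113188
N(d₁) = 0.897765,  N(d₂) = 0.454941,  e^(−rT) = 0.822434
E₀ = V₀·N(d₁) − D·e^(−rT)·N(d₂)
   = 511.4528·0.897765 − 279.7983·0.822434·0.454941 = 354.475631
B₀ = V₀ − E₀ = 511.4528 − 354.475631 = 156.977169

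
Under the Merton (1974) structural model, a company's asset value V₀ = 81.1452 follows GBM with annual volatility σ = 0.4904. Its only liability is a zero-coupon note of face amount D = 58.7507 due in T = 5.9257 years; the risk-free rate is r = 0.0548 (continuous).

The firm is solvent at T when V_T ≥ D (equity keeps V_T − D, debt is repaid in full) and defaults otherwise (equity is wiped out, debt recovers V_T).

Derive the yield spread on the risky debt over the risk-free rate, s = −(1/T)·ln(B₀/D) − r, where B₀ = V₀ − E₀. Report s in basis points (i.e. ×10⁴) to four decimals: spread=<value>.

spread=550.7672

d₁ = [ln(V₀/D) + (r + σ²/2)T] / (σ√T)
   = [ln(81.1452/58.7507) + (0.0548 + 0.5·0.4904²)·5.9257] / (0.4904·√5.9257)
   = [0.322937 + 1.037271] / 1.193769 = 1.139423
d₂ = d₁ − σ√T = 1.139423 − 1.193769 = -0.054346
N(d₁) = 0.872737,  N(d₂) = 0.478330,  e^(−rT) = 0.722724
E₀ = V₀·N(d₁) − D·e^(−rT)·N(d₂)
   = 81.1452·0.872737 − 58.7507·0.722724·0.478330 = 50.508257
B₀ = V₀ − E₀ = 81.1452 − 50.508257 = 30.636943
spread = −(1/T)·ln(B₀/D) − r = −(1/5.9257)·ln(30.636943/58.7507) − 0.0548 = 0.05507672
in basis points: 0.05507672 × 10⁴ = 550.7672 bp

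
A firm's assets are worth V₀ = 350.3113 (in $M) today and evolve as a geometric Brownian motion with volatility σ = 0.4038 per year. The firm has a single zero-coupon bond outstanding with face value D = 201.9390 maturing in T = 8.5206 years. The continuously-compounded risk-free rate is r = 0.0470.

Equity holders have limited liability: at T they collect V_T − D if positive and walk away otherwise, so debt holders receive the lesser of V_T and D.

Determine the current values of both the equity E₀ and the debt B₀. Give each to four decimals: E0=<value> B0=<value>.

d₁ = [ln(V₀/D) + (r + σ²/2)T] / (σ√T)
   = [ln(350.3113/201.9390) + (0.0470 + 0.5·0.4038²)·8.5206] / (0.4038·√8.5206)
   = [0.550857 + 1.095129] / 1.178695 = 1.396448
d₂ = d₁ − σ√T = 1.396448 − 1.178695 = 0.217753
N(d₁) = 0.918710,  N(d₂) = 0.586189,  e^(−rT) = 0.670006
E₀ = V₀·N(d₁) − D·e^(−rT)·N(d₂)
   = 350.3113·0.918710 − 201.9390·0.670006·0.586189 = 242.522920
B₀ = V₀ − E₀ = 350.3113 − 242.522920 = 107.788380

E0=242.5229 B0=107.7884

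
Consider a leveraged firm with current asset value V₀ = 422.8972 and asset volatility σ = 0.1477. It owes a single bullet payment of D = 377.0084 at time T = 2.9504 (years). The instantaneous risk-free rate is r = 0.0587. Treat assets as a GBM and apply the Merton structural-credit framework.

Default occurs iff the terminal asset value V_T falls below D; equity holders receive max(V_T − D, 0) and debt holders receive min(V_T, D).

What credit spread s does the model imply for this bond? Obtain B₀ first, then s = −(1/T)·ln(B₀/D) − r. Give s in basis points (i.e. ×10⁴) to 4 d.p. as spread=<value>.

spread=63.7695

d₁ = [ln(V₀/D) + (r + σ²/2)T] / (σ√T)
   = [ln(422.8972/377.0084) + (0.0587 + 0.5·0.1477²)·2.9504] / (0.1477·√2.9504)
   = [0.114862 + 0.205370] / 0.253700 = 1.262246
d₂ = d₁ − σ√T = 1.262246 − 0.253700 = 1.008545
N(d₁) = 0.896570,  N(d₂) = 0.843404,  e^(−rT) = 0.840979
E₀ = V₀·N(d₁) − D·e^(−rT)·N(d₂)
   = 422.8972·0.896570 − 377.0084·0.840979·0.843404 = 111.750518
B₀ = V₀ − E₀ = 422.8972 − 111.750518 = 311.146682
spread = −(1/T)·ln(B₀/D) − r = −(1/2.9504)·ln(311.146682/377.0084) − 0.0587 = 0.00637695
in basis points: 0.00637695 × 10⁴ = 63.7695 bp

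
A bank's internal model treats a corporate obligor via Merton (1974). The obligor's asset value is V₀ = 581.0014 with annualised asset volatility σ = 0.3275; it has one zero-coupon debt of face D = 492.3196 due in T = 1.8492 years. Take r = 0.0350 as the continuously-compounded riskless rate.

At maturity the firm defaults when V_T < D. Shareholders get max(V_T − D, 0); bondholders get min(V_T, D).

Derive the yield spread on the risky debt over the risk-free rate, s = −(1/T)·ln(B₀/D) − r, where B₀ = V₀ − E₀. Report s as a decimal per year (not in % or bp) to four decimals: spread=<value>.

d₁ = [ln(V₀/D) + (r + σ²/2)T] / (σ√T)
   = [ln(581.0014/492.3196) + (0.0350 + 0.5·0.3275²)·1.8492] / (0.3275·√1.8492)
   = [0.165625 + 0.163891] / 0.445352 = 0.739901
d₂ = d₁ − σ√T = 0.739901 − 0.445352 = 0.294549
N(d₁) = 0.770320,  N(d₂) = 0.615831,  e^(−rT) = 0.937328
E₀ = V₀·N(d₁) − D·e^(−rT)·N(d₂)
   = 581.0014·0.770320 − 492.3196·0.937328·0.615831 = 163.372628
B₀ = V₀ − E₀ = 581.0014 − 163.372628 = 417.628772
spread = −(1/T)·ln(B₀/D) − r = −(1/1.8492)·ln(417.628772/492.3196) − 0.0350 = 0.05397640

spread=0.0540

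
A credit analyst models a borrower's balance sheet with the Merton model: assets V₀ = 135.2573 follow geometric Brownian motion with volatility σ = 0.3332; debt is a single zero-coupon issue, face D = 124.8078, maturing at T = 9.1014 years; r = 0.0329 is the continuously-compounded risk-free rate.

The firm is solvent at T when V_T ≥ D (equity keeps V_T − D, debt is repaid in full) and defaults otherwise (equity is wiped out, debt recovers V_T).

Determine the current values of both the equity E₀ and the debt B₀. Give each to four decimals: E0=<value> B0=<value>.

E0=67.9888 B0=67.2685

d₁ = [ln(V₀/D) + (r + σ²/2)T] / (σ√T)
   = [ln(135.2573/124.8078) + (0.0329 + 0.5·0.3332²)·9.1014] / (0.3332·√9.1014)
   = [0.080404 + 0.804665] / 1.005215 = 0.880477
d₂ = d₁ − σ√T = 0.880477 − 1.005215 = -0.124738
N(d₁) = 0.810700,  N(d₂) = 0.450365,  e^(−rT) = 0.741236
E₀ = V₀·N(d₁) − D·e^(−rT)·N(d₂)
   = 135.2573·0.810700 − 124.8078·0.741236·0.450365 = 67.988806
B₀ = V₀ − E₀ = 135.2573 − 67.988806 = 67.268494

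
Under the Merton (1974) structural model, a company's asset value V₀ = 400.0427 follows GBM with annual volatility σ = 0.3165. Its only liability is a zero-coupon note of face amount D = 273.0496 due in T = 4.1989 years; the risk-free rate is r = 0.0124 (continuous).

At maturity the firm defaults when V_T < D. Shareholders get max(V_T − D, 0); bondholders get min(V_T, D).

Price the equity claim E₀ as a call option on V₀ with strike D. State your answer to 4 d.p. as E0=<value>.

d₁ = [ln(V₀/D) + (r + σ²/2)T] / (σ√T)
   = [ln(400.0427/273.0496) + (0.0124 + 0.5·0.3165²)·4.1989] / (0.3165·√4.1989)
   = [0.381918 + 0.262373] / 0.648547 = 0.993437
d₂ = d₁ − σ√T = 0.993437 − 0.648547 = 0.344890
N(d₁) = 0.839752,  N(d₂) = 0.634912,  e^(−rT) = 0.949266
E₀ = V₀·N(d₁) − D·e^(−rT)·N(d₂)
   = 400.0427·0.839752 − 273.0496·0.949266·0.634912 = 171.369518

E0=171.3695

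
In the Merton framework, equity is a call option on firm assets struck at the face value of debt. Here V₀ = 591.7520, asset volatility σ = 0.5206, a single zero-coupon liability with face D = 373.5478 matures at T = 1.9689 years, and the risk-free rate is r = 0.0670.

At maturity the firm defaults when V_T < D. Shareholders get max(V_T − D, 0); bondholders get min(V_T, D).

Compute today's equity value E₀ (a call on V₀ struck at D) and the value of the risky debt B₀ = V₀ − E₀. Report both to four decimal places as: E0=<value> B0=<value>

E0=300.8529 B0=290.8991

d₁ = [ln(V₀/D) + (r + σ²/2)T] / (σ√T)
   = [ln(591.7520/373.5478) + (0.0670 + 0.5·0.5206²)·1.9689] / (0.5206·√1.9689)
   = [0.460042 + 0.398726] / 0.730493 = 1.175601
d₂ = d₁ − σ√T = 1.175601 − 0.730493 = 0.445108
N(d₁) = 0.880123,  N(d₂) = 0.671879,  e^(−rT) = 0.876414
E₀ = V₀·N(d₁) − D·e^(−rT)·N(d₂)
   = 591.7520·0.880123 − 373.5478·0.876414·0.671879 = 300.852851
B₀ = V₀ − E₀ = 591.7520 − 300.852851 = 290.899149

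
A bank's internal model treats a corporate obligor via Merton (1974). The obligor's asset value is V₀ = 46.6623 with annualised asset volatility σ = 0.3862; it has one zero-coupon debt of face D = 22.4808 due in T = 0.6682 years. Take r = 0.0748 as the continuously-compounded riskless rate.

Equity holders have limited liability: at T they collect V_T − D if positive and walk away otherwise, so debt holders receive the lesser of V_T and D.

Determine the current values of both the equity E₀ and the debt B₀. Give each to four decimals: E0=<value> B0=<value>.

E0=25.2991 B0=21.3632

d₁ = [ln(V₀/D) + (r + σ²/2)T] / (σ√T)
   = [ln(46.6623/22.4808) + (0.0748 + 0.5·0.3862²)·0.6682] / (0.3862·√0.6682)
   = [0.730275 + 0.099813] / 0.315693 = 2.629410
d₂ = d₁ − σ√T = 2.629410 − 0.315693 = 2.313717
N(d₁) = 0.995723,  N(d₂) = 0.989658,  e^(−rT) = 0.951247
E₀ = V₀·N(d₁) − D·e^(−rT)·N(d₂)
   = 46.6623·0.995723 − 22.4808·0.951247·0.989658 = 25.299098
B₀ = V₀ − E₀ = 46.6623 − 25.299098 = 21.363202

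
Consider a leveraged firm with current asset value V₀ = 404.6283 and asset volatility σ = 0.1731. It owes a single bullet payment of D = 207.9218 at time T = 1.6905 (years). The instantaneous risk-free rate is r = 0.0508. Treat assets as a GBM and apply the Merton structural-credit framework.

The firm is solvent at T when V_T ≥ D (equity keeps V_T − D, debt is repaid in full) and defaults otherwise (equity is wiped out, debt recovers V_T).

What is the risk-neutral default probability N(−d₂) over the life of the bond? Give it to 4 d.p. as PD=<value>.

d₁ = [ln(V₀/D) + (r + σ²/2)T] / (σ√T)
   = [ln(404.6283/207.9218) + (0.0508 + 0.5·0.1731²)·1.6905] / (0.1731·√1.6905)
   = [0.665807 + 0.111204] / 0.225063 = 3.452411
d₂ = d₁ − σ√T = 3.452411 − 0.225063 = 3.227348
risk-neutral PD = N(−d₂) = N(-3.227348) = 0.000625

PD=0.0006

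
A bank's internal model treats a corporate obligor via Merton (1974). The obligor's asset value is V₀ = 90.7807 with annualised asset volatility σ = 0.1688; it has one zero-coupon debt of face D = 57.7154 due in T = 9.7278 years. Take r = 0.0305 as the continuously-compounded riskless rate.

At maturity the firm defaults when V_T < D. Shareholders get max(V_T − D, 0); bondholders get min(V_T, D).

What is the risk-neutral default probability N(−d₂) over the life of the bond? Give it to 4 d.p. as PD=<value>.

PD=0.1229

d₁ = [ln(V₀/D) + (r + σ²/2)T] / (σ√T)
   = [ln(90.7807/57.7154) + (0.0305 + 0.5·0.1688²)·9.7278] / (0.1688·√9.7278)
   = [0.452923 + 0.435287] / 0.526477 = 1.687081
d₂ = d₁ − σ√T = 1.687081 − 0.526477 = 1.160603
risk-neutral PD = N(−d₂) = N(-1.160603) = 0.122902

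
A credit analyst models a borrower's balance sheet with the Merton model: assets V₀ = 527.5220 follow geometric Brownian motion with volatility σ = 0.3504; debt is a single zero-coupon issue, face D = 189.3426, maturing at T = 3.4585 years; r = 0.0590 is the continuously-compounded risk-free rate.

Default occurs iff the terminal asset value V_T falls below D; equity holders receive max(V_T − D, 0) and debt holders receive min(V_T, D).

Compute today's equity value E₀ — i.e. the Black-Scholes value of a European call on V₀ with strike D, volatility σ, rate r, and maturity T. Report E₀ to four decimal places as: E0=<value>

d₁ = [ln(V₀/D) + (r + σ²/2)T] / (σ√T)
   = [ln(527.5220/189.3426) + (0.0590 + 0.5·0.3504²)·3.4585] / (0.3504·√3.4585)
   = [1.024632 + 0.416369] / 0.651640 = 2.211345
d₂ = d₁ − σ√T = 2.211345 − 0.651640 = 1.559704
N(d₁) = 0.986494,  N(d₂) = 0.940585,  e^(−rT) = 0.815420
E₀ = V₀·N(d₁) − D·e^(−rT)·N(d₂)
   = 527.5220·0.986494 − 189.3426·0.815420·0.940585 = 375.176771

E0=375.1768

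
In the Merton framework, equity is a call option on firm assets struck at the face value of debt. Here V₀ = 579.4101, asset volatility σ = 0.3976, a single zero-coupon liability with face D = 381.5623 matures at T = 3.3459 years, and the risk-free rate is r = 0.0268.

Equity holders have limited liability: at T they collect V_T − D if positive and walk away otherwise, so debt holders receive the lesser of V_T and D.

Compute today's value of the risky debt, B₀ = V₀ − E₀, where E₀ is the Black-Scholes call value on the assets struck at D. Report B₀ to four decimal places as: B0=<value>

d₁ = [ln(V₀/D) + (r + σ²/2)T] / (σ√T)
   = [ln(579.4101/381.5623) + (0.0268 + 0.5·0.3976²)·3.3459] / (0.3976·√3.3459)
   = [0.417736 + 0.354140] / 0.727282 = 1.061316
d₂ = d₁ − σ√T = 1.061316 − 0.727282 = 0.334034
N(d₁) = 0.855727,  N(d₂) = 0.630823,  e^(−rT) = 0.914233
E₀ = V₀·N(d₁) − D·e^(−rT)·N(d₂)
   = 579.4101·0.855727 − 381.5623·0.914233·0.630823 = 275.762522
B₀ = V₀ − E₀ = 579.4101 − 275.762522 = 303.647578

B0=303.6476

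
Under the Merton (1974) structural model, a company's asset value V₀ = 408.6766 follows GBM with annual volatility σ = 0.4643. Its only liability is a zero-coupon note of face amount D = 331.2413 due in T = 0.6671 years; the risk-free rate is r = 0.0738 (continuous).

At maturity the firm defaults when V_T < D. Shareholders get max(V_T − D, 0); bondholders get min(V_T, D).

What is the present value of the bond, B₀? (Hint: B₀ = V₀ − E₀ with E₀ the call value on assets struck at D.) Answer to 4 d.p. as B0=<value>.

d₁ = [ln(V₀/D) + (r + σ²/2)T] / (σ√T)
   = [ln(408.6766/331.2413) + (0.0738 + 0.5·0.4643²)·0.6671] / (0.4643·√0.6671)
   = [0.210077 + 0.121137] / 0.379223 = 0.873402
d₂ = d₁ − σ√T = 0.873402 − 0.379223 = 0.494180
N(d₁) = 0.808778,  N(d₂) = 0.689410,  e^(−rT) = 0.951960
E₀ = V₀·N(d₁) − D·e^(−rT)·N(d₂)
   = 408.6766·0.808778 − 331.2413·0.951960·0.689410 = 113.137896
B₀ = V₀ − E₀ = 408.6766 − 113.137896 = 295.538704

B0=295.5387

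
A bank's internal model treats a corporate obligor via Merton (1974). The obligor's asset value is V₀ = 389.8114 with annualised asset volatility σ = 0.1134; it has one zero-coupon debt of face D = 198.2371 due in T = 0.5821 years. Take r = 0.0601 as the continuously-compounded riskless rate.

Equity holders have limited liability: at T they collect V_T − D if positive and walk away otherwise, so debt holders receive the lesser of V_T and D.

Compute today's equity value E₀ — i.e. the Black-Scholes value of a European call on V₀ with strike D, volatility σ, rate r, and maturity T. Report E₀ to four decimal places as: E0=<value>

d₁ = [ln(V₀/D) + (r + σ²/2)T] / (σ√T)
   = [ln(389.8114/198.2371) + (0.0601 + 0.5·0.1134²)·0.5821] / (0.1134·√0.5821)
   = [0.676199 + 0.038727] / 0.086519 = 8.263221
d₂ = d₁ − σ√T = 8.263221 − 0.086519 = 8.176702
N(d₁) = 1.000000,  N(d₂) = 1.000000,  e^(−rT) = 0.965621
E₀ = V₀·N(d₁) − D·e^(−rT)·N(d₂)
   = 389.8114·1.000000 − 198.2371·0.965621·1.000000 = 198.389560

E0=198.3896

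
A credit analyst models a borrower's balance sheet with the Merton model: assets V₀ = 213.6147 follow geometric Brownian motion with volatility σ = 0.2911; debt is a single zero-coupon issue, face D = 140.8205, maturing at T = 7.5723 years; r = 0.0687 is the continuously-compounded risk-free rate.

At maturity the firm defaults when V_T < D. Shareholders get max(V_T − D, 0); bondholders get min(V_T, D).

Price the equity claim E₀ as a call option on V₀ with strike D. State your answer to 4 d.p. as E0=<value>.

E0=135.9731

d₁ = [ln(V₀/D) + (r + σ²/2)T] / (σ√T)
   = [ln(213.6147/140.8205) + (0.0687 + 0.5·0.2911²)·7.5723] / (0.2911·√7.5723)
   = [0.416688 + 0.841052] / 0.801044 = 1.570127
d₂ = d₁ − σ√T = 1.570127 − 0.801044 = 0.769084
N(d₁) = 0.941807,  N(d₂) = 0.779078,  e^(−rT) = 0.594392
E₀ = V₀·N(d₁) − D·e^(−rT)·N(d₂)
   = 213.6147·0.941807 − 140.8205·0.594392·0.779078 = 135.973068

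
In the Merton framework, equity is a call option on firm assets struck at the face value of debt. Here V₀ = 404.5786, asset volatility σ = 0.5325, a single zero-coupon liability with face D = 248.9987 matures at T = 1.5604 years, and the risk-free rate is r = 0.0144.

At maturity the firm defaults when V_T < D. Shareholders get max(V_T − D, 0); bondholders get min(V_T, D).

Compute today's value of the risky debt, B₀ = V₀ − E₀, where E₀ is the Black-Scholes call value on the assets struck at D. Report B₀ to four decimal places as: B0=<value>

B0=217.5601

d₁ = [ln(V₀/D) + (r + σ²/2)T] / (σ√T)
   = [ln(404.5786/248.9987) + (0.0144 + 0.5·0.5325²)·1.5604] / (0.5325·√1.5604)
   = [0.485398 + 0.243700] / 0.665178 = 1.096096
d₂ = d₁ − σ√T = 1.096096 − 0.665178 = 0.430919
N(d₁) = 0.863482,  N(d₂) = 0.666736,  e^(−rT) = 0.977781
E₀ = V₀·N(d₁) − D·e^(−rT)·N(d₂)
   = 404.5786·0.863482 − 248.9987·0.977781·0.666736 = 187.018497
B₀ = V₀ − E₀ = 404.5786 − 187.018497 = 217.560103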